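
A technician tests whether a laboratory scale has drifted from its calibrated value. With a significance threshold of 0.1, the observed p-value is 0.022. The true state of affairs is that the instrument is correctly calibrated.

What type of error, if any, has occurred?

The conventional null hypothesis is that the instrument is correctly calibrated.
Since p = 0.022 < α = 0.1, H₀ is rejected.
H₀ is true (actually the instrument is correctly calibrated).
Rejecting a true H₀ is a Type I error.

Type I error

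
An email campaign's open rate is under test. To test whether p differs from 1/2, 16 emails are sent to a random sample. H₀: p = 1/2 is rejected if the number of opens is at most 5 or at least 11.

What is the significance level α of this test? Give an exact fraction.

6885/32768

Under H₀, X ~ Binomial(16, 1/2); α is the probability of landing in either tail, P(X ≤ 5) + P(X ≥ 11).
The two tails are symmetric, so α = 2·(1 + 16 + 120 + 560 + 1820 + 4368)/2^16 = 13770/65536 = 6885/32768.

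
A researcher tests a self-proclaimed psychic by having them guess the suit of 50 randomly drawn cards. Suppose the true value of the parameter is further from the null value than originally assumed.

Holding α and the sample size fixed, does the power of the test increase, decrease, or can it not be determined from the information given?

It increases.

A bigger departure from H₀ is easier for the test to detect, so it fails to reject less often.
Since power = 1 − β and β decreases, power increases.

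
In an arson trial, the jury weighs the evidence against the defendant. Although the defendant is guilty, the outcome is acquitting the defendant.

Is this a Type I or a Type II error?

The null hypothesis here is that the defendant is innocent.
'Acquitting the defendant' corresponds to failing to reject H₀.
H₀ was not rejected but H₀ is false — a Type II error (false negative).

Type II error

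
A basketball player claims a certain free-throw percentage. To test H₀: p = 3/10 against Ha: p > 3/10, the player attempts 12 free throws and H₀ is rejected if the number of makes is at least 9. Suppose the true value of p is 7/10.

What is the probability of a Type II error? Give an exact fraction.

101496845313/200000000000

A Type II error is failing to reject when Ha holds: with p = 7/10, β = P(K ≤ 8).
Equivalently, β = 1 − P(K ≥ 9) = 101496845313/200000000000.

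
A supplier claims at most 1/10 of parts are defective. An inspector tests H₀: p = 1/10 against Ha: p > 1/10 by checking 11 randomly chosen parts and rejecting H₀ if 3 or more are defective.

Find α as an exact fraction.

The significance level is the probability, assuming p = 1/10, of seeing 3 or more defectives in 11 draws.
Via the complement, α = 1 − Σ_{j=0}^{2} C(11,j)(1/10)^j(9/10)^{11-j} = 1791237017/20000000000.

1791237017/20000000000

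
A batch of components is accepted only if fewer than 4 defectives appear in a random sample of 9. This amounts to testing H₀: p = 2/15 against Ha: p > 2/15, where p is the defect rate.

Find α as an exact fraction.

Under H₀, Y ~ Binomial(9, 2/15); the Type I error rate is P(Y ≥ 4).
Computing the lower-tail complement: 1 − 37567054447/38443359375 = 876304928/38443359375.

876304928/38443359375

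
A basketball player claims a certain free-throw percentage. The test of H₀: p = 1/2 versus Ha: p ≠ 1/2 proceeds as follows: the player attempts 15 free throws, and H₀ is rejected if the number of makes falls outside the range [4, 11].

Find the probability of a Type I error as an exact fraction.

Under H₀, X ~ Binomial(15, 1/2); α is the probability of landing in either tail, P(X ≤ 3) + P(X ≥ 12).
Each tail has probability (1 + 15 + 105 + 455)/32768; doubling gives α = 1152/32768 = 9/256.

9/256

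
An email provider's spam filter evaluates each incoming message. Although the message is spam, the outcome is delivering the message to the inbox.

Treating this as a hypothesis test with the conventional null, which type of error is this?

Type II error

The null hypothesis here is that the message is legitimate (not spam).
'Delivering the message to the inbox' corresponds to failing to reject H₀.
H₀ was not rejected but H₀ is false — a Type II error (false negative).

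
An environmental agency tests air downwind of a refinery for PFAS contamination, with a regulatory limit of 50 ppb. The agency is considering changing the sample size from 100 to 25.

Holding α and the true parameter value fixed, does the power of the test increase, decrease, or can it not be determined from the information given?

With less data the test statistic is noisier; under Ha, more outcomes land inside the acceptance region.
Since power = 1 − β and β increases, power decreases.

It decreases.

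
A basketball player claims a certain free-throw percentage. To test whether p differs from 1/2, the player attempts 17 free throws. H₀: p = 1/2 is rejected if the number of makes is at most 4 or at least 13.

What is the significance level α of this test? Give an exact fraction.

The significance level is the null-hypothesis probability of the rejection region {≤4} ∪ {≥13}.
Each tail has probability (1 + 17 + 136 + 680 + 2380)/131072; doubling gives α = 6428/131072 = 1607/32768.

1607/32768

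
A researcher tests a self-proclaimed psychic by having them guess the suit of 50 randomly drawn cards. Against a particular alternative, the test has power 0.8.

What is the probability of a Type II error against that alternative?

Power = 1 − β, so β = 1 − 0.8 = 0.2.

0.2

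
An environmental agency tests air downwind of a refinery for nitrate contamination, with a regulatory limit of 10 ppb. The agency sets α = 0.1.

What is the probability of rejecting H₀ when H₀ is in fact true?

The significance level α is, by definition, the probability of a Type I error — P(reject H₀ | H₀ true).

0.1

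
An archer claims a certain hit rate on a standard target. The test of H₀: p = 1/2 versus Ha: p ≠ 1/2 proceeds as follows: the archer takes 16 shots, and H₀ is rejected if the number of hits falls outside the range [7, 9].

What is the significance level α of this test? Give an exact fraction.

Under H₀, Y ~ Binomial(16, 1/2); α is the probability of landing in either tail, P(Y ≤ 6) + P(Y ≥ 10).
Each tail has probability (1 + 16 + 120 + 560 + 1820 + 4368 + 8008)/65536; doubling gives α = 29786/65536 = 14893/32768.

14893/32768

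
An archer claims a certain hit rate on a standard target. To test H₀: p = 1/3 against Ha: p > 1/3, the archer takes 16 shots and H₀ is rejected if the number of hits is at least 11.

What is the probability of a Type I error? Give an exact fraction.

19321/4782969

The Type I error probability is α = P(X ≥ 11) computed under H₀, where X ~ Binomial(16, 1/3).
P(X ≥ 11) = Σ_{j=11}^{16} C(16,j)·(1/3)^j·(2/3)^{16-j} = 19321/4782969.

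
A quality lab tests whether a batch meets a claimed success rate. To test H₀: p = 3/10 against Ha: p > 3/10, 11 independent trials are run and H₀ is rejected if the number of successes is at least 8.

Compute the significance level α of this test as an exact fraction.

2145447/500000000

α = P(reject H₀ | H₀ true) = P(Y ≥ 8 | p = 3/10), with Y ~ Binomial(11, 3/10).
Adding the binomial terms for j = 8 through 11 with p = 3/10 yields 2145447/500000000.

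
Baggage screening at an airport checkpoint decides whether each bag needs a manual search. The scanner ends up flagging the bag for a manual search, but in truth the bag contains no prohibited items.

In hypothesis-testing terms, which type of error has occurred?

Type I error

The null hypothesis here is that the bag contains no prohibited items.
'Flagging the bag for a manual search' corresponds to rejecting H₀.
H₀ was rejected but H₀ is true — a Type I error (false positive).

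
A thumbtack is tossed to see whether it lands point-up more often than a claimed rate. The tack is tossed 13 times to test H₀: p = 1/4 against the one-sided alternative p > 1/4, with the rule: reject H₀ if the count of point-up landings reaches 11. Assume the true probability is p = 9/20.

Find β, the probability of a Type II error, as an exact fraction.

40790448134932573/40960000000000000

β = P(fail to reject H₀ | Ha true) = P(Y ≤ 10 | p = 9/20), Y ~ Binomial(13, 9/20).
Adding the binomial probabilities P(Y=0)+…+P(Y=10) at p = 9/20 gives 40790448134932573/40960000000000000.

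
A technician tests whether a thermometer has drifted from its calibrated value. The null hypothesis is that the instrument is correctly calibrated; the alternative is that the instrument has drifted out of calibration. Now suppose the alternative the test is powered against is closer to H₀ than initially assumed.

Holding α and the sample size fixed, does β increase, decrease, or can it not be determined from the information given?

A smaller true effect puts the Ha sampling distribution closer to H₀, so more of it falls in the non-rejection region.

It increases.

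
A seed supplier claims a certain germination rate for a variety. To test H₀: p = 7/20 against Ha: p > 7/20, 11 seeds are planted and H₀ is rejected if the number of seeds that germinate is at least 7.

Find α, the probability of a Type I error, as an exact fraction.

The Type I error probability is α = P(S ≥ 7) computed under H₀, where S ~ Binomial(11, 7/20).
Summing C(11,j)(7/20)^j(13/20)^{11−j} for j = 7,…,11 gives 1026922708651/20480000000000.

1026922708651/20480000000000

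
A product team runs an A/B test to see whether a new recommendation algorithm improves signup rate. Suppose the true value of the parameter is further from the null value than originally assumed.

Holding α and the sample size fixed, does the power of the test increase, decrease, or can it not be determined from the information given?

The further the true parameter sits from the null value, the more of the Ha sampling distribution falls in the rejection region.
Since power = 1 − β and β decreases, power increases.

It increases.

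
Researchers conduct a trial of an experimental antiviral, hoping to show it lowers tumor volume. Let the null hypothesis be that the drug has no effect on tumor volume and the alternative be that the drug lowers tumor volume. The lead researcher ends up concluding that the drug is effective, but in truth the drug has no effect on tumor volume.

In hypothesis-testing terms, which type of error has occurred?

Type I error

'Concluding that the drug is effective' corresponds to rejecting H₀.
H₀ was rejected but H₀ is true — a Type I error (false positive).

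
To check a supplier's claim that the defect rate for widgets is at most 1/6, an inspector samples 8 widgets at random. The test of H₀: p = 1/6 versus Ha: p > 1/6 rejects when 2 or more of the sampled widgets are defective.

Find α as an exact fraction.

Under H₀, K ~ Binomial(8, 1/6); the Type I error rate is P(K ≥ 2).
Computing the lower-tail complement: 1 − 1015625/1679616 = 663991/1679616.

663991/1679616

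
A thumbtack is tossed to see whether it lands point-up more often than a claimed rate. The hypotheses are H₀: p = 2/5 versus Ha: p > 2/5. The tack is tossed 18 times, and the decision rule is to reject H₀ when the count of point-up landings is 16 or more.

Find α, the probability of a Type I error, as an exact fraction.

Under H₀, K ~ Binomial(18, 2/5), and α = P(K ≥ 16).
Summing C(18,j)(2/5)^j(3/5)^{18−j} for j = 16,…,18 gives 97583104/3814697265625.

97583104/3814697265625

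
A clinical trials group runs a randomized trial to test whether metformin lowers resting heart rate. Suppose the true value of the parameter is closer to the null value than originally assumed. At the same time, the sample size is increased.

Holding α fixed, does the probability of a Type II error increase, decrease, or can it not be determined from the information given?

The first change alone would make β increase; the second alone would make β decrease. Which effect dominates depends on the magnitudes, which are not given.

Cannot be determined from the information given.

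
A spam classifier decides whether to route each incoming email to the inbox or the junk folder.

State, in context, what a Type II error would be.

A Type II error would mean concluding that the message is legitimate (not spam) (or at least failing to establish that the message is spam) when in fact the message is spam.

With the conventional null hypothesis that the message is legitimate (not spam):
A Type II error is failing to reject H₀ when H₀ is false.
Here that means delivering the message to the inbox when actually the message is spam.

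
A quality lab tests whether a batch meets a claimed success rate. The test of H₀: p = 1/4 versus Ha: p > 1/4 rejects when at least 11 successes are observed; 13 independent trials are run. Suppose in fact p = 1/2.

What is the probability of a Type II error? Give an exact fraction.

2025/2048

A Type II error is failing to reject when Ha holds: with p = 1/2, β = P(X ≤ 10).
Equivalently, β = 1 − P(X ≥ 11) = 2025/2048.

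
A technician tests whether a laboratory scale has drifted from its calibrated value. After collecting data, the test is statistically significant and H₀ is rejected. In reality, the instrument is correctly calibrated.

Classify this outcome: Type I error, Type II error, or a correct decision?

The conventional null hypothesis here is that the instrument is correctly calibrated.
H₀ was rejected, but H₀ is actually true.
Rejecting a true null hypothesis is a Type I error (false positive).

Type I error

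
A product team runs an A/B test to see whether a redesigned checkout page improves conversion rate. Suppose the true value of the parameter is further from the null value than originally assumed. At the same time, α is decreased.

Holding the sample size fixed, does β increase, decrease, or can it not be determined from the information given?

Cannot be determined from the information given.

The first change alone would make β decrease; the second alone would make β increase. Which effect dominates depends on the magnitudes, which are not given.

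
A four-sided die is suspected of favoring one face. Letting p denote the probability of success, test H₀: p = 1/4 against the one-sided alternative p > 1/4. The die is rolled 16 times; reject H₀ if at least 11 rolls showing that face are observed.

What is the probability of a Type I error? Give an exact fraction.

The Type I error probability is α = P(S ≥ 11) computed under H₀, where S ~ Binomial(16, 1/4).
Summing C(16,j)(1/4)^j(3/4)^{16−j} for j = 11,…,16 gives 1225093/4294967296.

1225093/4294967296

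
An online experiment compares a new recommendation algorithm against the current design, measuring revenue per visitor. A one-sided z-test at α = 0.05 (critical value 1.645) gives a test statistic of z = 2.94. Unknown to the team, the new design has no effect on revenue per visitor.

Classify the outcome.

Type I error

The conventional null hypothesis is that the new design has no effect on revenue per visitor.
Since z = 2.94 > z* = 1.645, H₀ is rejected.
H₀ is true (actually the new design has no effect on revenue per visitor).
Rejecting a true H₀ is a Type I error.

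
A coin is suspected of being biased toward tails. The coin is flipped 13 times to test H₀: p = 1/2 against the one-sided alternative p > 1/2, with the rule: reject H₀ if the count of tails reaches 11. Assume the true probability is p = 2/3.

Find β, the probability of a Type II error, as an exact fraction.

50857/59049

Under the alternative p = 2/3, K ~ Binomial(13, 2/3); β is the probability the test does not reject, P(K < 11).
Summing C(13,j)·(2/3)^j·(1/3)^{13-j} for j = 0..10 gives 50857/59049.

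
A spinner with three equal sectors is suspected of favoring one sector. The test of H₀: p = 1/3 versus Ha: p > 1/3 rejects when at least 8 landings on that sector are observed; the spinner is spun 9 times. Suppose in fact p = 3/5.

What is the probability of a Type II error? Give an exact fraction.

Under the alternative p = 3/5, K ~ Binomial(9, 3/5); β is the probability the test does not reject, P(K < 8).
Adding the binomial probabilities P(K=0)+…+P(K=7) at p = 3/5 gives 1815344/1953125.

1815344/1953125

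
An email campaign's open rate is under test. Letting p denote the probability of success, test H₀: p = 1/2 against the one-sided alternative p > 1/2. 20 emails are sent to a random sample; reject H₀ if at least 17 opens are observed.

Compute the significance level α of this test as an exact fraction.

1351/1048576

α = P(reject H₀ | H₀ true) = P(X ≥ 17 | p = 1/2), with X ~ Binomial(20, 1/2).
Summing the upper tail: (1140 + 190 + 20 + 1) / 2^20 = 1351/1048576.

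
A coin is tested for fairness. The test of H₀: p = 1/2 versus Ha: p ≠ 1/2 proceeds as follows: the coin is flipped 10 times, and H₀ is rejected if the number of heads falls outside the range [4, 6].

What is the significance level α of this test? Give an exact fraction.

11/32

The significance level is the null-hypothesis probability of the rejection region {≤3} ∪ {≥7}.
Each tail has probability (1 + 10 + 45 + 120)/1024; doubling gives α = 352/1024 = 11/32.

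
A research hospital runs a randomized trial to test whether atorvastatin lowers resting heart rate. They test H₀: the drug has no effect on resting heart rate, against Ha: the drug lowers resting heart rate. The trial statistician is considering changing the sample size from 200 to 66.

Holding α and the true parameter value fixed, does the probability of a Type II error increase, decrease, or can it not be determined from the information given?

It increases.

With less data the test statistic is noisier; under Ha, more outcomes land inside the acceptance region.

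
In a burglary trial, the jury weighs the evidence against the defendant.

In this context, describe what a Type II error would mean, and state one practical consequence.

A Type II error would mean concluding that the defendant is innocent (or at least failing to establish that the defendant is guilty) when in fact the defendant is guilty. Consequence: a guilty person goes free.

With the conventional null hypothesis that the defendant is innocent:
A Type II error is failing to reject H₀ when H₀ is false.
Here that means acquitting the defendant when actually the defendant is guilty.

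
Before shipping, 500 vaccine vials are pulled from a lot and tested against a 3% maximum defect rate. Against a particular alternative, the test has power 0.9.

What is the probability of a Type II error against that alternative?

0.1

Power = 1 − β, so β = 1 − 0.9 = 0.1.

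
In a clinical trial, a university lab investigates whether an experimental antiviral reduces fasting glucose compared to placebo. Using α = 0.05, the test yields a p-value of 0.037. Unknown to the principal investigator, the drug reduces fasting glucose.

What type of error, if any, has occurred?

No error (correct decision).

The conventional null hypothesis is that the drug has no effect on fasting glucose.
Since p = 0.037 < α = 0.05, H₀ is rejected.
H₀ is false (actually the drug reduces fasting glucose).
The decision matches the true state — no error.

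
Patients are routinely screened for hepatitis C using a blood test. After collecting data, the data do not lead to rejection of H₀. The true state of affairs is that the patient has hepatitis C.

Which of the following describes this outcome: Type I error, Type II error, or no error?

The conventional null hypothesis here is that the patient does not have hepatitis C.
H₀ was not rejected, but H₀ is actually false.
Failing to reject a false null hypothesis is a Type II error (false negative).

Type II error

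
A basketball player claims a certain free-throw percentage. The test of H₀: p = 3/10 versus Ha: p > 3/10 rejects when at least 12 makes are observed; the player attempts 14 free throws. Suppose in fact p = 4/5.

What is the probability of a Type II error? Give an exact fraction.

3368829417/6103515625

Under the alternative p = 4/5, K ~ Binomial(14, 4/5); β is the probability the test does not reject, P(K < 12).
Equivalently, β = 1 − P(K ≥ 12) = 3368829417/6103515625.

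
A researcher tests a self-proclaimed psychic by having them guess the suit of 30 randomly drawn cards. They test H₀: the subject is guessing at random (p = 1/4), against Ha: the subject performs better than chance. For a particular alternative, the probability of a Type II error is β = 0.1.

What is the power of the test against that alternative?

0.9

Power = 1 − β = 1 − 0.1 = 0.9.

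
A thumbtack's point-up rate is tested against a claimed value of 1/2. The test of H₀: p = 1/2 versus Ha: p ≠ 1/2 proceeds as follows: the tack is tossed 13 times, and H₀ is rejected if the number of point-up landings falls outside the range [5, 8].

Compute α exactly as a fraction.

The significance level is the null-hypothesis probability of the rejection region {≤4} ∪ {≥9}.
The two tails are symmetric, so α = 2·(1 + 13 + 78 + 286 + 715)/2^13 = 2186/8192 = 1093/4096.

1093/4096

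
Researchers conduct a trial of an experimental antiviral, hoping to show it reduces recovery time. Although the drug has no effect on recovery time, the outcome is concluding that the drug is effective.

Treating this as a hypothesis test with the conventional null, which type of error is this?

The null hypothesis here is that the drug has no effect on recovery time.
'Concluding that the drug is effective' corresponds to rejecting H₀.
H₀ was rejected but H₀ is true — a Type I error (false positive).

Type I error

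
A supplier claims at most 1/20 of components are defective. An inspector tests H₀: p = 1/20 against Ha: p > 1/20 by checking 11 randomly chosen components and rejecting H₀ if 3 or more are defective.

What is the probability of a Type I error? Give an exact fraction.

α = P(reject H₀ | H₀ true) = P(Y ≥ 3 | p = 1/20), Y ~ Binomial(11, 1/20).
α = 1 − P(Y ≤ 2) = 1 − 322687697779/327680000000 = 4992302221/327680000000.

4992302221/327680000000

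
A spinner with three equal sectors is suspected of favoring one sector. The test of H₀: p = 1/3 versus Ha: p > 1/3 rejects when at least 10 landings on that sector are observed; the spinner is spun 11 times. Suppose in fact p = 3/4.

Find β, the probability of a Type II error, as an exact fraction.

A Type II error is failing to reject when Ha holds: with p = 3/4, β = P(Y ≤ 9).
Summing C(11,j)·(3/4)^j·(1/4)^{11-j} for j = 0..9 gives 1683809/2097152.

1683809/2097152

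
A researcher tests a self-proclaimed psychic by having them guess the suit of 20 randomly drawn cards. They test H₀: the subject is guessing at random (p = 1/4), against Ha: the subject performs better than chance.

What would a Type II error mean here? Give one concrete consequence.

A Type II error is failing to reject H₀ when H₀ is false.
Here that means concluding there is no evidence of ability when actually the subject performs better than chance.

A Type II error would mean concluding that the subject is guessing at random (p = 1/4) (or at least failing to establish that the subject performs better than chance) when in fact the subject performs better than chance. Consequence: genuine ability (if it existed) would go unrecognized.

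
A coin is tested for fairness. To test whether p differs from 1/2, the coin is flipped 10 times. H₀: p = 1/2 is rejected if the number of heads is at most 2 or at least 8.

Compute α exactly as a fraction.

7/64

The significance level is the null-hypothesis probability of the rejection region {≤2} ∪ {≥8}.
By symmetry, α = 2·P(K ≤ 2) = 2·(1 + 10 + 45)/1024 = 112/1024 = 7/64.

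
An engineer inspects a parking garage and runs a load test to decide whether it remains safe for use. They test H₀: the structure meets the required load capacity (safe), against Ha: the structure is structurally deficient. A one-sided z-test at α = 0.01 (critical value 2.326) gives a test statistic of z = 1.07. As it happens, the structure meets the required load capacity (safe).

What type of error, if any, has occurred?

Since z = 1.07 ≤ z* = 2.326, H₀ is not rejected.
H₀ is true (actually the structure meets the required load capacity (safe)).
The decision matches the true state — no error.

No error (correct decision).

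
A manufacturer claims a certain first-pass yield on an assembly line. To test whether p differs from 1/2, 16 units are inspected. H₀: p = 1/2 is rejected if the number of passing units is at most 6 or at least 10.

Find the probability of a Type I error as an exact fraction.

Under H₀, X ~ Binomial(16, 1/2); α is the probability of landing in either tail, P(X ≤ 6) + P(X ≥ 10).
The two tails are symmetric, so α = 2·(1 + 16 + 120 + 560 + 1820 + 4368 + 8008)/2^16 = 29786/65536 = 14893/32768.

14893/32768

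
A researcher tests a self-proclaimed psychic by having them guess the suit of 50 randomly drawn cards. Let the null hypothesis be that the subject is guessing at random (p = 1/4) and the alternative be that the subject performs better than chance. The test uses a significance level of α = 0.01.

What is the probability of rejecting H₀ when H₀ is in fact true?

0.01

The significance level α is, by definition, the probability of a Type I error — P(reject H₀ | H₀ true).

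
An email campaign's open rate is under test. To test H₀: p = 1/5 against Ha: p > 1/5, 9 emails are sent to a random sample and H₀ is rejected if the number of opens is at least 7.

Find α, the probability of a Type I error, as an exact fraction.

α = P(reject H₀ | H₀ true) = P(S ≥ 7 | p = 1/5), with S ~ Binomial(9, 1/5).
P(S ≥ 7) = Σ_{j=7}^{9} C(9,j)·(1/5)^j·(4/5)^{9-j} = 613/1953125.

613/1953125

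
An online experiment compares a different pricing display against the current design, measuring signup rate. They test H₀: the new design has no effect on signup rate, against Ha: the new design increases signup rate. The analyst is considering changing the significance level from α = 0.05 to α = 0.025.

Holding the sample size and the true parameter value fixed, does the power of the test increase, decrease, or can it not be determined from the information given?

It decreases.

Lowering α raises the bar for rejection; under Ha, the test now fails to reject on outcomes it previously would have rejected.
Since power = 1 − β and β increases, power decreases.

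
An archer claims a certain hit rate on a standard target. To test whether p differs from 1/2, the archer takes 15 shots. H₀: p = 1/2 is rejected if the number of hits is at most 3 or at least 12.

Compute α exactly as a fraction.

9/256

The significance level is the null-hypothesis probability of the rejection region {≤3} ∪ {≥12}.
The two tails are symmetric, so α = 2·(1 + 15 + 105 + 455)/2^15 = 1152/32768 = 9/256.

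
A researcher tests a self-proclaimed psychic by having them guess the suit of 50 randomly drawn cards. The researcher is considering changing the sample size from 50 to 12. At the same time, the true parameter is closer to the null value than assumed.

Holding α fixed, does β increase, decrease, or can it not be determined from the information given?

With less data the test statistic is noisier; under Ha, more outcomes land inside the acceptance region. A smaller true effect puts the Ha sampling distribution closer to H₀, so more of it falls in the non-rejection region. Both changes push β in the same direction.

It increases.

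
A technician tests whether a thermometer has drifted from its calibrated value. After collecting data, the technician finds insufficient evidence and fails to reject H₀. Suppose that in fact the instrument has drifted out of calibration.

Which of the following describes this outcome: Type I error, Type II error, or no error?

Type II error

The conventional null hypothesis here is that the instrument is correctly calibrated.
H₀ was not rejected, but H₀ is actually false.
Failing to reject a false null hypothesis is a Type II error (false negative).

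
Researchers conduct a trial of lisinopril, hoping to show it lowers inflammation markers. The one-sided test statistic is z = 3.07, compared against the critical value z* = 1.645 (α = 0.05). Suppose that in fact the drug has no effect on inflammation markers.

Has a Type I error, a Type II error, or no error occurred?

The conventional null hypothesis is that the drug has no effect on inflammation markers.
Since z = 3.07 > z* = 1.645, H₀ is rejected.
H₀ is true (actually the drug has no effect on inflammation markers).
Rejecting a true H₀ is a Type I error.

Type I error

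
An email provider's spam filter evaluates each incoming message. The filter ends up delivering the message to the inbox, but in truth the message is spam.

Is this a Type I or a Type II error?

The null hypothesis here is that the message is legitimate (not spam).
'Delivering the message to the inbox' corresponds to failing to reject H₀.
H₀ was not rejected but H₀ is false — a Type II error (false negative).

Type II error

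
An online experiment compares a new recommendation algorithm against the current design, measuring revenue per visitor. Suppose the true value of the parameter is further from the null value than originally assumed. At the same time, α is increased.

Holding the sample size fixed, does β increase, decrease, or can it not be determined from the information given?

It decreases.

A bigger departure from H₀ is easier for the test to detect, so it fails to reject less often. Relaxing α lowers the evidence threshold; under Ha, outcomes that previously fell short now trigger rejection. Both changes push β in the same direction.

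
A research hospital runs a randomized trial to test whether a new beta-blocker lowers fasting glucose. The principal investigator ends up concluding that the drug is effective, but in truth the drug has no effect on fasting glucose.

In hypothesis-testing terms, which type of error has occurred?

Type I error

The null hypothesis here is that the drug has no effect on fasting glucose.
'Concluding that the drug is effective' corresponds to rejecting H₀.
H₀ was rejected but H₀ is true — a Type I error (false positive).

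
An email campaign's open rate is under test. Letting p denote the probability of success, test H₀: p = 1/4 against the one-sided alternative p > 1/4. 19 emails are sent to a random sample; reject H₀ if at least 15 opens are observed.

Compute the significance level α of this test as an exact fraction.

85429/68719476736

Under H₀, X ~ Binomial(19, 1/4), and α = P(X ≥ 15).
Summing C(19,j)(1/4)^j(3/4)^{19−j} for j = 15,…,19 gives 85429/68719476736.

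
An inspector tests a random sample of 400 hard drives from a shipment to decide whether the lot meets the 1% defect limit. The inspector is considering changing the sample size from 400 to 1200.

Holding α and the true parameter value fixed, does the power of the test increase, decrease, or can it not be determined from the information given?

It increases.

A larger sample reduces the standard error, pulling the sampling distribution under Ha further from the non-rejection region.
Since power = 1 − β and β decreases, power increases.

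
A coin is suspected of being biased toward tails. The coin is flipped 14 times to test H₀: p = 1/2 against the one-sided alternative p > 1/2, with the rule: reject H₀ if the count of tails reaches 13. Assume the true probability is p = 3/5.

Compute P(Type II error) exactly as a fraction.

Under the alternative p = 3/5, S ~ Binomial(14, 3/5); β is the probability the test does not reject, P(S < 13).
Equivalently, β = 1 − P(S ≥ 13) = 6054091612/6103515625.

6054091612/6103515625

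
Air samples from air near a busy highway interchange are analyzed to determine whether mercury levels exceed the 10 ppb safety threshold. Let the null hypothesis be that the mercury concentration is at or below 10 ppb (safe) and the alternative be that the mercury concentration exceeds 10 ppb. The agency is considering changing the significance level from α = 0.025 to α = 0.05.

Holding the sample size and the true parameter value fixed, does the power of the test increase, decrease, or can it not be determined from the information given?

It increases.

A larger α widens the rejection region, so when the alternative is true more outcomes lead to rejection — failing to reject becomes less likely.
Since power = 1 − β and β decreases, power increases.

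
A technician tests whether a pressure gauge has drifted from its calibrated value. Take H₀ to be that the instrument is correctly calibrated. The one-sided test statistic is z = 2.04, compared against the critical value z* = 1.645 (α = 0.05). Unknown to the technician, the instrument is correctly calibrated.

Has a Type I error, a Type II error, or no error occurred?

Type I error

Since z = 2.04 > z* = 1.645, H₀ is rejected.
H₀ is true (actually the instrument is correctly calibrated).
Rejecting a true H₀ is a Type I error.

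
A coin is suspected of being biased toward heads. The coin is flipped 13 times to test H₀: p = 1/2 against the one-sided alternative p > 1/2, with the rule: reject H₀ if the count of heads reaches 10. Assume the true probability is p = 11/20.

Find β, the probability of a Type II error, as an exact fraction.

β = P(fail to reject H₀ | Ha true) = P(K ≤ 9 | p = 11/20), K ~ Binomial(13, 11/20).
Adding the binomial probabilities P(K=0)+…+P(K=9) at p = 11/20 gives 1857697115702463/2048000000000000.

1857697115702463/2048000000000000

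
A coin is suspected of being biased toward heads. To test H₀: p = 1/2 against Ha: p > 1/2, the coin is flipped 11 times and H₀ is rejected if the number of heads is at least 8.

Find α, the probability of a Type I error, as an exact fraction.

29/256

The Type I error probability is α = P(K ≥ 8) computed under H₀, where K ~ Binomial(11, 1/2).
That's C(11,8) + C(11,9) + C(11,10) + C(11,11) over 2^11, i.e. (165 + 55 + 11 + 1)/2048 = 232/2048 = 29/256.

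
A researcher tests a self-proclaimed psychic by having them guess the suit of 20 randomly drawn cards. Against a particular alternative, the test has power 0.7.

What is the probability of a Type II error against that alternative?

0.3

Power = 1 − β, so β = 1 − 0.7 = 0.3.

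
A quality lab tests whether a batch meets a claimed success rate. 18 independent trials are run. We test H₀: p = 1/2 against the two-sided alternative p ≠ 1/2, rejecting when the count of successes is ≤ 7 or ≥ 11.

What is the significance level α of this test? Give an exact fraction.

15751/32768

α = P(Y ≤ 7 or Y ≥ 11 | p = 1/2), Y ~ Binomial(18, 1/2).
Each tail has probability (1 + 18 + 153 + 816 + 3060 + 8568 + 18564 + 31824)/262144; doubling gives α = 126008/262144 = 15751/32768.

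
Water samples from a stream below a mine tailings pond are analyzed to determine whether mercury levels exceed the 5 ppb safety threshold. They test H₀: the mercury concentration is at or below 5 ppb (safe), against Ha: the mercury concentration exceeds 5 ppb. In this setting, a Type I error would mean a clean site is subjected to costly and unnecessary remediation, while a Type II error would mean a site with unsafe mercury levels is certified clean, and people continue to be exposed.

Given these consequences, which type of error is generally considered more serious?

The Type II consequence (a site with unsafe mercury levels is certified clean, and people continue to be exposed) is more severe than the Type I consequence (a clean site is subjected to costly and unnecessary remediation).

Type II error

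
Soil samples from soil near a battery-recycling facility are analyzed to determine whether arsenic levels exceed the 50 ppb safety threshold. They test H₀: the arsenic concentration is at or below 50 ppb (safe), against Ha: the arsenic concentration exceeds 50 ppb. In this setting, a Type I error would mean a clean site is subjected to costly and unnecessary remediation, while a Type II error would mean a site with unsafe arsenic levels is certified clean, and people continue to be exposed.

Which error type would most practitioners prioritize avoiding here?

The Type II consequence (a site with unsafe arsenic levels is certified clean, and people continue to be exposed) is more severe than the Type I consequence (a clean site is subjected to costly and unnecessary remediation).

Type II error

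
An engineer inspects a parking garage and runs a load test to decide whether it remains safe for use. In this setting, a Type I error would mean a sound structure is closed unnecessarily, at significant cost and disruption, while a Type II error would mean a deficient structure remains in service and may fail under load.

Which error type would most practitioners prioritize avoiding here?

Type II error

The Type II consequence (a deficient structure remains in service and may fail under load) is more severe than the Type I consequence (a sound structure is closed unnecessarily, at significant cost and disruption).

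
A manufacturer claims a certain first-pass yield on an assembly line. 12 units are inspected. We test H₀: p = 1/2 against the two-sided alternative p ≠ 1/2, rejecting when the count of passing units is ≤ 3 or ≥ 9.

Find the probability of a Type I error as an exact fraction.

The significance level is the null-hypothesis probability of the rejection region {≤3} ∪ {≥9}.
By symmetry, α = 2·P(Y ≤ 3) = 2·(1 + 12 + 66 + 220)/4096 = 598/4096 = 299/2048.

299/2048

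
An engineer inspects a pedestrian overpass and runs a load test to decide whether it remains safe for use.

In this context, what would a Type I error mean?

A Type I error would mean concluding that the structure is structurally deficient when in fact the structure meets the required load capacity (safe).

With the conventional null hypothesis that the structure meets the required load capacity (safe):
A Type I error is rejecting H₀ when H₀ is true.
Here that means closing the structure for repairs when actually the structure meets the required load capacity (safe).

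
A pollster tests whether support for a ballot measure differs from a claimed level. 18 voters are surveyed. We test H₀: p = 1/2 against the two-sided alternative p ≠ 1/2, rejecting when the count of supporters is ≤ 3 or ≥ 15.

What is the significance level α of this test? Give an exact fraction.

Under H₀, S ~ Binomial(18, 1/2); α is the probability of landing in either tail, P(S ≤ 3) + P(S ≥ 15).
By symmetry, α = 2·P(S ≤ 3) = 2·(1 + 18 + 153 + 816)/262144 = 1976/262144 = 247/32768.

247/32768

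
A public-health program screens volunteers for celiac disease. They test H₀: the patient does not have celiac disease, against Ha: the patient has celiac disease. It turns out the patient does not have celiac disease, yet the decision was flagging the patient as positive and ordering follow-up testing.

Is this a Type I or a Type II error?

Type I error

'Flagging the patient as positive and ordering follow-up testing' corresponds to rejecting H₀.
H₀ was rejected but H₀ is true — a Type I error (false positive).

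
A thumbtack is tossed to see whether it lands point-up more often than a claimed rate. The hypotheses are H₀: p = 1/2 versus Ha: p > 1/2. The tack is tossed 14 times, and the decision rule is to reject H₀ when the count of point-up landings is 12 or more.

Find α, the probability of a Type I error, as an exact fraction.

53/8192

Under H₀, X ~ Binomial(14, 1/2), and α = P(X ≥ 12).
That's C(14,12) + C(14,13) + C(14,14) over 2^14, i.e. (91 + 14 + 1)/16384 = 106/16384 = 53/8192.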